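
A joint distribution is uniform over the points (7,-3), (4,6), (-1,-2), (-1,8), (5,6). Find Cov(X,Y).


E[X]=14/5, E[Y]=3, E[XY]=27/5
Cov(X,Y) = E[XY] - E[X]E[Y] = 27/5 - 14/5*3 = -3

-3


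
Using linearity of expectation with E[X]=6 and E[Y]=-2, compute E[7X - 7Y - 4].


E[7X - 7Y - 4] = 7*E[X] - 7*E[Y] - 4
= (7)*(6) + (-7)*(-2) + (-4)
= 42 + 14 - 4 = 52

52


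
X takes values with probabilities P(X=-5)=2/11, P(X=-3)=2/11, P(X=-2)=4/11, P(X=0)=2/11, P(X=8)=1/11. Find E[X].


E[X] = sum(x * P(x))
= -5*2/11 - 3*2/11 - 2*4/11 + 0*2/11 + 8*1/11
= -16/11

-16/11


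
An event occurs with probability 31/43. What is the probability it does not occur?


P(A') = 1 - P(A) = 1 - 31/43 = 12/43

12/43


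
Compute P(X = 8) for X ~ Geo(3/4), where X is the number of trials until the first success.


P(X=8) = (1-p)^7 * p = (1/4)^7 * 3/4
= 1/16384 * 3/4 = 3/65536

3/65536


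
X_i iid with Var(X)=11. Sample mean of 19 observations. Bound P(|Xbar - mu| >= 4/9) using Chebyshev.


Var(Xbar) = Var(X)/n = 11/19
Chebyshev: P(|Xbar-mu| >= 4/9) <= Var(Xbar)/(4/9)^2 = (11/19)/(16/81) = 891/304
Bound exceeds 1, so trivial bound: 1

1


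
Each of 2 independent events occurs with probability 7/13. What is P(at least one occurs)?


P(at least one) = 1 - P(none)
P(none) = (1 - 7/13)^2 = (6/13)^2 = 36/169
P(at least one) = 1 - 36/169 = 133/169

133/169


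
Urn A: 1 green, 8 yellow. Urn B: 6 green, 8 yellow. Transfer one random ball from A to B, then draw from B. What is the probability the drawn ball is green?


P(transfer green) = 1/9; P(transfer yellow) = 8/9
If green transferred: Urn II has 7 green of 15, so P(green|green moved) = 7/15
If yellow transferred: Urn II has 6 green of 15, so P(green|yellow moved) = 2/5
By total probability: P(green) = 1/9*7/15 + 8/9*2/5 = 11/27

11/27


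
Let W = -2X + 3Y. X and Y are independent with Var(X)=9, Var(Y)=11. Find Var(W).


Independence => Cov(X,Y)=0
Var(-2X + 3Y) = (-2)^2*Var(X) + 3^2*Var(Y)
= 4*9 + 9*11 = 135

135


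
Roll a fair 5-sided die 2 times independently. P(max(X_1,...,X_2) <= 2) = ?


P(max <= 2) = P(all X_i <= 2) = (P(X_1 <= 2))^2
= (2/5)^2 = 4/25

4/25


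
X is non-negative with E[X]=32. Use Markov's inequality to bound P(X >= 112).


Markov: P(X >= a) <= E[X]/a
P(X >= 112) <= 32/112 = 2/7

2/7


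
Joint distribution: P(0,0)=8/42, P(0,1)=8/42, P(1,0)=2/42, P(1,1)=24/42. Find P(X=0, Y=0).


Read from table: P(X=0, Y=0) = 8/42 = 4/21

4/21


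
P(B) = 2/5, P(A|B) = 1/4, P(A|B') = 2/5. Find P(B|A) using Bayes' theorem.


P(A) = P(A|B)P(B) + P(A|B')P(B') = 1/4*2/5 + 2/5*3/5 = 17/50
P(B|A) = P(A|B)P(B)/P(A) = (1/10)/(17/50) = 5/17

5/17


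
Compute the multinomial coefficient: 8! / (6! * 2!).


8! = 40320
Denominator: 6!=720 * 2!=2
Coefficient = 40320 / 1440 = 28

28


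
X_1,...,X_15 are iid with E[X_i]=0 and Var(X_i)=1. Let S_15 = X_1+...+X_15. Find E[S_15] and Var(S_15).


E[S_n] = n*mu = 15*0 = 0
Var(S_n) = n*sigma^2 = 15*1 = 15

E[S_15]=0, Var(S_15)=15


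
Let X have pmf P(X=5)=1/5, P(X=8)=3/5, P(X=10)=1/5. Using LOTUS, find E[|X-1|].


E[|X-1|] = sum(g(x)*P(x))
= 4*1/5 + 7*3/5 + 9*1/5
= 34/5

34/5


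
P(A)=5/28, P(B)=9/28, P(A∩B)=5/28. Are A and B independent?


P(A)*P(B) = 5/28*9/28 = 45/784
P(A∩B) = 5/28 != 45/784, so not independent

No, A and B are not independent


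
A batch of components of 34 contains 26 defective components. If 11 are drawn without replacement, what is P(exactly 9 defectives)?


P(X=9) = C(26,9)*C(8,2) / C(34,11)
= 3124550*28 / 286097760
= 87487400/286097760 = 168245/550188

168245/550188


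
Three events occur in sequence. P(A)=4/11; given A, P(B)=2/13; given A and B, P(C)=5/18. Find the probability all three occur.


P(A∩B∩C) = P(A) * P(B|A) * P(C|A∩B)
= 4/11 * 2/13 * 5/18
= 8/143 * 5/18 = 20/1287

20/1287


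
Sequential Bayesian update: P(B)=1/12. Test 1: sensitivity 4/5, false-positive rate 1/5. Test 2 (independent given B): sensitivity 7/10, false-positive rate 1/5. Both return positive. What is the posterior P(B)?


After test 1: P(+) = 4/5*1/12 + 1/5*11/12 = 1/4
P(B|+) = (1/15)/(1/4) = 4/15
After test 2 (use post1 as new prior): P(+) = 7/10*4/15 + 1/5*11/15 = 1/3
P(B|+,+) = (14/75)/(1/3) = 14/25

14/25


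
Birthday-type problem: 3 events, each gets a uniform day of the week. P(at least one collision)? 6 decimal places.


P(all different) = prod((7-i)/7 for i=0..2) = 0.612245
P(at least one match) = 1 - 0.612245 = 0.387755

0.387755


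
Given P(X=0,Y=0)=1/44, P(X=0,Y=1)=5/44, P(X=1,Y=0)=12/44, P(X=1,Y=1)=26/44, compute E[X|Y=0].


P(Y=0) = 13/44
E[X|Y=0] = (0*1 + 1*12)/13 = 12/13

12/13


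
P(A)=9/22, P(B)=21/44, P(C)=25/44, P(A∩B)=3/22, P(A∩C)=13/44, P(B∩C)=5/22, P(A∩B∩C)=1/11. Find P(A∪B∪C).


P(A∪B∪C) = P(A)+P(B)+P(C) - P(AB)-P(AC)-P(BC) + P(ABC)
= 9/22+21/44+25/44 - 3/22-13/44-5/22 + 1/11
= 39/44

39/44


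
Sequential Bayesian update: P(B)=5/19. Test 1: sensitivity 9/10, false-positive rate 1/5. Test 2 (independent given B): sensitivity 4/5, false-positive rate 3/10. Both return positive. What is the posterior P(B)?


After test 1: P(+) = 9/10*5/19 + 1/5*14/19 = 73/190
P(B|+) = (9/38)/(73/190) = 45/73
After test 2 (use post1 as new prior): P(+) = 4/5*45/73 + 3/10*28/73 = 222/365
P(B|+,+) = (36/73)/(222/365) = 30/37

30/37


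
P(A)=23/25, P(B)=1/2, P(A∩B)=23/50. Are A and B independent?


P(A)*P(B) = 23/25*1/2 = 23/50
P(A∩B) = 23/50, which equals P(A)P(B), so independent

Yes, A and B are independent


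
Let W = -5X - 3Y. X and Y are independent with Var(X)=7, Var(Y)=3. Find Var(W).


Independence => Cov(X,Y)=0
Var(-5X - 3Y) = (-5)^2*Var(X) + (-3)^2*Var(Y)
= 25*7 + 9*3 = 202

202


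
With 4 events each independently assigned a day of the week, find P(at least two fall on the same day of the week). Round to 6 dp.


P(all different) = prod((7-i)/7 for i=0..3) = 0.349854
P(at least one match) = 1 - 0.349854 = 0.650146

0.650146


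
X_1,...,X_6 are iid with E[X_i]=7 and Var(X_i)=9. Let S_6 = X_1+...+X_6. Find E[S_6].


E[S_n] = n*E[X_1] = 6*7 = 42

42


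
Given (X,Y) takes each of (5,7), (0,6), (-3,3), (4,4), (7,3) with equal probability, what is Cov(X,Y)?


E[X]=13/5, E[Y]=23/5, E[XY]=63/5
Cov(X,Y) = E[XY] - E[X]E[Y] = 63/5 - 13/5*23/5 = 16/25

16/25


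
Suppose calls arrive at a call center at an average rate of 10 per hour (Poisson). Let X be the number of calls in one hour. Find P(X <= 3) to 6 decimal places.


P(X<=3) = e^(-10)*10^0/0! + e^(-10)*10^1/1! + e^(-10)*10^2/2! + e^(-10)*10^3/3!
≈ 0.0000453999 + 0.0004539993 + 0.0022699965 + 0.0075666550
= 0.0103360507
≈ 0.010336

0.010336


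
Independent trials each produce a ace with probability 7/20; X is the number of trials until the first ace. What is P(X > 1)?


P(X > 1) = P(first 1 trials all fail) = (1-p)^1 = (13/20)^1 = 13/20

13/20


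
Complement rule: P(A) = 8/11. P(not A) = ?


P(A') = 1 - P(A) = 1 - 8/11 = 3/11

3/11


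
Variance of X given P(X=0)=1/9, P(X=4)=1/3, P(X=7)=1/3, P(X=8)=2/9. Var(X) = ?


E[X] = 49/9, E[X^2] = 323/9
Var(X) = E[X^2] - (E[X])^2 = 323/9 - (49/9)^2 = 506/81

506/81


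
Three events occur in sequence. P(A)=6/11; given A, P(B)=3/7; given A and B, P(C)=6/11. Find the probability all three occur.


P(A∩B∩C) = P(A) * P(B|A) * P(C|A∩B)
= 6/11 * 3/7 * 6/11
= 18/77 * 6/11 = 108/847

108/847


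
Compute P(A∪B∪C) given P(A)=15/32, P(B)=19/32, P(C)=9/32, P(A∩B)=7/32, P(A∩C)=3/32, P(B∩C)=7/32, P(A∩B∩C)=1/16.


P(A∪B∪C) = P(A)+P(B)+P(C) - P(AB)-P(AC)-P(BC) + P(ABC)
= 15/32+19/32+9/32 - 7/32-3/32-7/32 + 1/16
= 7/8

7/8


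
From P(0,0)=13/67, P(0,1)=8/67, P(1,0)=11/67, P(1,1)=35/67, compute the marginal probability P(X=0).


P(X=0) = P(0,0)+P(0,1) = 13/67 + 8/67 = 21/67

21/67


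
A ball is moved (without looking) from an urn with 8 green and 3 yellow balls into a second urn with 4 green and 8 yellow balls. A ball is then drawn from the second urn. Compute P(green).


P(transfer green) = 8/11; P(transfer yellow) = 3/11
If green transferred: Urn II has 5 green of 13, so P(green|green moved) = 5/13
If yellow transferred: Urn II has 4 green of 13, so P(green|yellow moved) = 4/13
By total probability: P(green) = 8/11*5/13 + 3/11*4/13 = 4/11

4/11


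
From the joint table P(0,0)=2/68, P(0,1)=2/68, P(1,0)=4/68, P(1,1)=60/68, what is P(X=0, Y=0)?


Read from table: P(X=0, Y=0) = 2/68 = 1/34

1/34


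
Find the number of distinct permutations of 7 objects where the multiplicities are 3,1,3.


7! = 5040
Denominator: 3!=6 * 1!=1 * 3!=6
Coefficient = 5040 / 36 = 140

140


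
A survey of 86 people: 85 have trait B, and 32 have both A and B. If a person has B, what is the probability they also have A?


P(A|B) = P(A∩B)/P(B) = (32/86)/(85/86) = 32/85

32/85


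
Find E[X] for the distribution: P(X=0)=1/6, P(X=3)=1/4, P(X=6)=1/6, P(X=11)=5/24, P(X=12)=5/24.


E[X] = sum(x * P(x))
= 0*1/6 + 3*1/4 + 6*1/6 + 11*5/24 + 12*5/24
= 157/24

157/24


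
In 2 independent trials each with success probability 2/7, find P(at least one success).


P(at least one) = 1 - P(none)
P(none) = (1 - 2/7)^2 = (5/7)^2 = 25/49
P(at least one) = 1 - 25/49 = 24/49

24/49


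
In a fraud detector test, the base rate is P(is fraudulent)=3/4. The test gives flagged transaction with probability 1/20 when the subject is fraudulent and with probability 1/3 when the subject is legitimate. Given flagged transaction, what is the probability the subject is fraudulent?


P(A) = P(A|B)P(B) + P(A|B')P(B') = 1/20*3/4 + 1/3*1/4 = 29/240
P(B|A) = P(A|B)P(B)/P(A) = (3/80)/(29/240) = 9/29

9/29


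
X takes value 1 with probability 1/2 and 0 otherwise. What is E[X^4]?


For Bernoulli: X in {0,1}
E[X^4] = 0^4*(1-1/2) + 1^4*1/2 = 1/2

1/2


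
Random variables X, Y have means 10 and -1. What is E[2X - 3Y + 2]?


E[2X - 3Y + 2] = 2*E[X] - 3*E[Y] + 2
= (2)*(10) + (-3)*(-1) + (2)
= 20 + 3 + 2 = 25

25


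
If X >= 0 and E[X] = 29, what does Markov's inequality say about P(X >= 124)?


Markov: P(X >= a) <= E[X]/a
P(X >= 124) <= 29/124

29/124


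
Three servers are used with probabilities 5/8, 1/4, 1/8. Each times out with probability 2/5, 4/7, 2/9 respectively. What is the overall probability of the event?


P(A) = P(A|B1)P(B1) + P(A|B2)P(B2) + P(A|B3)P(B3)
= 2/5*5/8 + 4/7*1/4 + 2/9*1/8
= 1/4 + 1/7 + 1/36 = 53/126

53/126


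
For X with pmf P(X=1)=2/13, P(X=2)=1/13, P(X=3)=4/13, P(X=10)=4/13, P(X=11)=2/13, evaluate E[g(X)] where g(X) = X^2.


E[X^2] = sum(g(x)*P(x))
= 1*2/13 + 4*1/13 + 9*4/13 + 100*4/13 + 121*2/13
= 684/13

684/13


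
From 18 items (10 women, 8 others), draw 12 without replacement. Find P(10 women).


P(X=10) = C(10,10)*C(8,2) / C(18,12)
= 1*28 / 18564
= 28/18564 = 1/663

1/663


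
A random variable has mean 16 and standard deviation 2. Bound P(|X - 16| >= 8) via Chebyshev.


k = 8/2 = 4
Chebyshev: P(|X-mu| >= k*sigma) <= 1/k^2 = 1/4^2 = 1/16

1/16


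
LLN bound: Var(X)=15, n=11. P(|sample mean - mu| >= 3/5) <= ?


Var(Xbar) = Var(X)/n = 15/11
Chebyshev: P(|Xbar-mu| >= 3/5) <= Var(Xbar)/(3/5)^2 = (15/11)/(9/25) = 125/33
Bound exceeds 1, so trivial bound: 1

1


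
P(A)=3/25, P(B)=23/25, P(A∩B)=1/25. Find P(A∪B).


P(A∪B) = P(A) + P(B) - P(A∩B)
= 3/25 + 23/25 - 1/25 = 1

1


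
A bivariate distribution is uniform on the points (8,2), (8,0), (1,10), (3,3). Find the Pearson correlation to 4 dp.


Cov(X,Y) = -10.0000, Var(X) = 9.5000, Var(Y) = 14.1875
rho = Cov/(sqrt(VarX)*sqrt(VarY)) = -0.8614

-0.8614


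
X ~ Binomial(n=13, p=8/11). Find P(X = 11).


P(X=11) = C(13,11) * p^11 * (1-p)^2
= 78 * 8589934592/285311670611 * 9/121
= 6030134083584/34522712143931

6030134083584/34522712143931


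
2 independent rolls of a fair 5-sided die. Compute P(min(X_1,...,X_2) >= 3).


P(min >= 3) = P(all X_i >= 3) = (P(X_1 >= 3))^2
= (3/5)^2 = 9/25

9/25


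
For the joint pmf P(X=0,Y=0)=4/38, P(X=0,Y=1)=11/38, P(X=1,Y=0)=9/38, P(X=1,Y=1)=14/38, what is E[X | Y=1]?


P(Y=1) = 25/38
E[X|Y=1] = (0*11 + 1*14)/25 = 14/25

14/25


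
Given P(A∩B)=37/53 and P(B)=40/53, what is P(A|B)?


P(A|B) = P(A∩B)/P(B) = (74/106)/(80/106) = 74/80 = 37/40

37/40


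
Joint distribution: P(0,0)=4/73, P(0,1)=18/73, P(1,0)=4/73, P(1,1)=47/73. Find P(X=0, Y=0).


Read from table: P(X=0, Y=0) = 4/73

4/73


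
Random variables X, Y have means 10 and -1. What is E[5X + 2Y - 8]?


E[5X + 2Y - 8] = 5*E[X] + 2*E[Y] - 8
= (5)*(10) + (2)*(-1) + (-8)
= 50 - 2 - 8 = 40

40


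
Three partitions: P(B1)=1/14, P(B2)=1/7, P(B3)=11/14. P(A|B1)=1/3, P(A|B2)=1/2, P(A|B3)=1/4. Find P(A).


P(A) = P(A|B1)P(B1) + P(A|B2)P(B2) + P(A|B3)P(B3)
= 1/3*1/14 + 1/2*1/7 + 1/4*11/14
= 1/42 + 1/14 + 11/56 = 7/24

7/24


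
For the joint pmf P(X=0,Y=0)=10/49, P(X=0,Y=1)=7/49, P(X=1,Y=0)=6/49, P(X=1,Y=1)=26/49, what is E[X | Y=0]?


P(Y=0) = 16/49
E[X|Y=0] = (0*10 + 1*6)/16 = 6/16 = 3/8

3/8


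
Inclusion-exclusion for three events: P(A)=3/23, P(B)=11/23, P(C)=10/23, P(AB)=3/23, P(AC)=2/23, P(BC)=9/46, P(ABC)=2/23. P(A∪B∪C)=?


P(A∪B∪C) = P(A)+P(B)+P(C) - P(AB)-P(AC)-P(BC) + P(ABC)
= 3/23+11/23+10/23 - 3/23-2/23-9/46 + 2/23
= 33/46

33/46


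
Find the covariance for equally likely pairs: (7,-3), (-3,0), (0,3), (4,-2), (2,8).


E[X]=2, E[Y]=6/5, E[XY]=-13/5
Cov(X,Y) = E[XY] - E[X]E[Y] = -13/5 - 2*6/5 = -5

-5


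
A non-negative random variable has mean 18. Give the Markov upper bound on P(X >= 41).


Markov: P(X >= a) <= E[X]/a
P(X >= 41) <= 18/41

18/41


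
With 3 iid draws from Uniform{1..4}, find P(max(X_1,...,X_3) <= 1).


P(max <= 1) = P(all X_i <= 1) = (P(X_1 <= 1))^3
= (1/4)^3 = 1/64

1/64


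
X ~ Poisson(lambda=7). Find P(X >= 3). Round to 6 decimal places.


P(X>=3) = 1 - P(X<=2) = 1 - (e^(-7)*7^0/0! + e^(-7)*7^1/1! + e^(-7)*7^2/2!)
≈ 1 - (0.0009118820 + 0.0063831738 + 0.0223411082)
= 1 - 0.0296361640 = 0.9703638360
≈ 0.970364

0.970364


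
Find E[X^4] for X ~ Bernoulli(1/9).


For Bernoulli: X in {0,1}
E[X^4] = 0^4*(1-1/9) + 1^4*1/9 = 1/9

1/9


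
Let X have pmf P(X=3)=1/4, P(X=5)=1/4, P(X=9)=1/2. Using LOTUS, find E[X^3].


E[X^3] = sum(g(x)*P(x))
= 27*1/4 + 125*1/4 + 729*1/2
= 805/2

805/2


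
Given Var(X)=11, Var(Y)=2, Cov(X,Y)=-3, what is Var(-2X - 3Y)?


Var(-2X - 3Y) = (-2)^2*Var(X) + (-3)^2*Var(Y) + 2*(-2)*(-3)*Cov(X,Y)
= 4*11 + 9*2 + 12*(-3)
= 44 + 18 - 36 = 26

26


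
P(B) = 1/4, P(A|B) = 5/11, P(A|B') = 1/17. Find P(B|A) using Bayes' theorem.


P(A) = P(A|B)P(B) + P(A|B')P(B') = 5/11*1/4 + 1/17*3/4 = 59/374
P(B|A) = P(A|B)P(B)/P(A) = (5/44)/(59/374) = 85/118

85/118


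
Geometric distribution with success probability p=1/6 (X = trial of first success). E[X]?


For geometric (trials until first success), E[X] = 1/p = 1/(1/6) = 6

6


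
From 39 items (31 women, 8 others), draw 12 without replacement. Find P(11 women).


P(X=11) = C(31,11)*C(8,1) / C(39,12)
= 84672315*8 / 3910797436
= 677378520/3910797436 = 2070/11951

2070/11951


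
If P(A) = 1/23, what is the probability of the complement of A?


P(A') = 1 - P(A) = 1 - 1/23 = 22/23

22/23


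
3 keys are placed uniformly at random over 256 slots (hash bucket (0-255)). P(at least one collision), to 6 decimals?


P(all different) = prod((256-i)/256 for i=0..2) = 0.988312
P(at least one match) = 1 - 0.988312 = 0.011688

0.011688


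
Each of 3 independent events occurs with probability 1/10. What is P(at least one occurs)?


P(at least one) = 1 - P(none)
P(none) = (1 - 1/10)^3 = (9/10)^3 = 729/1000
P(at least one) = 1 - 729/1000 = 271/1000

271/1000


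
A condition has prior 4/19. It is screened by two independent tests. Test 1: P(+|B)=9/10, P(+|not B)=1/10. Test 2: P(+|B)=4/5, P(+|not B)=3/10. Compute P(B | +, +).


After test 1: P(+) = 9/10*4/19 + 1/10*15/19 = 51/190
P(B|+) = (18/95)/(51/190) = 12/17
After test 2 (use post1 as new prior): P(+) = 4/5*12/17 + 3/10*5/17 = 111/170
P(B|+,+) = (48/85)/(111/170) = 32/37

32/37


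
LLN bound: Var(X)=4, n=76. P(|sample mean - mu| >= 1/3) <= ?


Var(Xbar) = Var(X)/n = 4/76
Chebyshev: P(|Xbar-mu| >= 1/3) <= Var(Xbar)/(1/3)^2 = (1/19)/(1/9) = 9/19

9/19


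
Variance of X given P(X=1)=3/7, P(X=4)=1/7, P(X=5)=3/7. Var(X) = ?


E[X] = 22/7, E[X^2] = 94/7
Var(X) = E[X^2] - (E[X])^2 = 94/7 - (22/7)^2 = 174/49

174/49


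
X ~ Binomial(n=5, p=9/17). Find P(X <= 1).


P(X<=1) = P(X=0) + P(X=1)
= 32768/1419857 + 184320/1419857
= 217088/1419857

217088/1419857


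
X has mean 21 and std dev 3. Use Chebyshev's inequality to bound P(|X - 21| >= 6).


k = 6/3 = 2
Chebyshev: P(|X-mu| >= k*sigma) <= 1/k^2 = 1/2^2 = 1/4

1/4


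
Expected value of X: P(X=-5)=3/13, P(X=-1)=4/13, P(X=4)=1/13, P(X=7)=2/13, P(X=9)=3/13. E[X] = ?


E[X] = sum(x * P(x))
= -5*3/13 - 1*4/13 + 4*1/13 + 7*2/13 + 9*3/13
= 2

2


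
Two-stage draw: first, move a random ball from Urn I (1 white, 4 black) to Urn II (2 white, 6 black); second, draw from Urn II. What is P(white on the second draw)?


P(transfer white) = 1/5; P(transfer black) = 4/5
If white transferred: Urn II has 3 white of 9, so P(white|white moved) = 1/3
If black transferred: Urn II has 2 white of 9, so P(white|black moved) = 2/9
By total probability: P(white) = 1/5*1/3 + 4/5*2/9 = 11/45

11/45


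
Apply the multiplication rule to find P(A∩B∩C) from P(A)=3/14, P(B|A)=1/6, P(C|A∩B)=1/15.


P(A∩B∩C) = P(A) * P(B|A) * P(C|A∩B)
= 3/14 * 1/6 * 1/15
= 1/28 * 1/15 = 1/420

1/420


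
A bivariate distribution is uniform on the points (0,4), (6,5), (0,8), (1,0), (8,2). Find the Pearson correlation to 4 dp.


Cov(X,Y) = -2.2000, Var(X) = 11.2000, Var(Y) = 7.3600
rho = Cov/(sqrt(VarX)*sqrt(VarY)) = -0.2423

-0.2423


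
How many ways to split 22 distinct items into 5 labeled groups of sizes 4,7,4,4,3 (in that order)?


22! = 1124000727777607680000
Denominator: 4!=24 * 7!=5040 * 4!=24 * 4!=24 * 3!=6
Coefficient = 1124000727777607680000 / 418037760 = 2688754068000

2688754068000


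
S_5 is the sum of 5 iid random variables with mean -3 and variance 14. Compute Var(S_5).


By independence, Var(S_n) = n*Var(X_1) = 5*14 = 70

70


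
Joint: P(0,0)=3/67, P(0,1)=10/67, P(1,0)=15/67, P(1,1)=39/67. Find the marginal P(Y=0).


P(Y=0) = P(0,0)+P(1,0) = 3/67 + 15/67 = 18/67

18/67


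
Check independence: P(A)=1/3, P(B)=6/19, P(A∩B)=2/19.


P(A)*P(B) = 1/3*6/19 = 2/19
P(A∩B) = 2/19, which equals P(A)P(B), so independent

Yes, A and B are independent


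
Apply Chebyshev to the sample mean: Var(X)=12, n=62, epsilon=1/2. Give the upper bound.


Var(Xbar) = Var(X)/n = 12/62
Chebyshev: P(|Xbar-mu| >= 1/2) <= Var(Xbar)/(1/2)^2 = (6/31)/(1/4) = 24/31

24/31


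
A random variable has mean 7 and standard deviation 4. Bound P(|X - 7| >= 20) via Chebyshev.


k = 20/4 = 5
Chebyshev: P(|X-mu| >= k*sigma) <= 1/k^2 = 1/5^2 = 1/25

1/25


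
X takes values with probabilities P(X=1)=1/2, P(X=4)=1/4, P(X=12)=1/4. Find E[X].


E[X] = sum(x * P(x))
= 1*1/2 + 4*1/4 + 12*1/4
= 9/2

9/2


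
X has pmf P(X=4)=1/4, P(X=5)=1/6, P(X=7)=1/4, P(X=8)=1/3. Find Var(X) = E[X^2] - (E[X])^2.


E[X] = 25/4, E[X^2] = 167/4
Var(X) = E[X^2] - (E[X])^2 = 167/4 - (25/4)^2 = 43/16

43/16


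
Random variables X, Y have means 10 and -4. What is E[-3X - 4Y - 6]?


E[-3X - 4Y - 6] = -3*E[X] - 4*E[Y] - 6
= (-3)*(10) + (-4)*(-4) + (-6)
= -30 + 16 - 6 = -20

-20


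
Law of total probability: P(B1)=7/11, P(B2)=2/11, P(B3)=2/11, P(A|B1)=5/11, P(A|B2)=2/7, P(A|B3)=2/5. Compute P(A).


P(A) = P(A|B1)P(B1) + P(A|B2)P(B2) + P(A|B3)P(B3)
= 5/11*7/11 + 2/7*2/11 + 2/5*2/11
= 35/121 + 4/77 + 4/55 = 1753/4235

1753/4235


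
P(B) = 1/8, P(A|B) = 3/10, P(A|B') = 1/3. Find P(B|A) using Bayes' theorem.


P(A) = P(A|B)P(B) + P(A|B')P(B') = 3/10*1/8 + 1/3*7/8 = 79/240
P(B|A) = P(A|B)P(B)/P(A) = (3/80)/(79/240) = 9/79

9/79


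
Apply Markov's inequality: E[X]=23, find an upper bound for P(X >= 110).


Markov: P(X >= a) <= E[X]/a
P(X >= 110) <= 23/110

23/110


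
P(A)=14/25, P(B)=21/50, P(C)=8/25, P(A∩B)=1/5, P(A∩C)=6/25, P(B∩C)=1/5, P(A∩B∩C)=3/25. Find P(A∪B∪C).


P(A∪B∪C) = P(A)+P(B)+P(C) - P(AB)-P(AC)-P(BC) + P(ABC)
= 14/25+21/50+8/25 - 1/5-6/25-1/5 + 3/25
= 39/50

39/50


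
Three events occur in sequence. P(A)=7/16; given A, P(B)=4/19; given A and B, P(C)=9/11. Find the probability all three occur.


P(A∩B∩C) = P(A) * P(B|A) * P(C|A∩B)
= 7/16 * 4/19 * 9/11
= 7/76 * 9/11 = 63/836

63/836


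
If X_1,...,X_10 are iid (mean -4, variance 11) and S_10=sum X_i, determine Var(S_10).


By independence, Var(S_n) = n*Var(X_1) = 10*11 = 110

110


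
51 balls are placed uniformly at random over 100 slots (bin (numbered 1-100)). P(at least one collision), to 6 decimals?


P(all different) = prod((100-i)/100 for i=0..50) = 0.000000
P(at least one match) = 1 - 0.000000 = 1.000000

1.000000


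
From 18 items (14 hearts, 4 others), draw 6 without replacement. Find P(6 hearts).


P(X=6) = C(14,6)*C(4,0) / C(18,6)
= 3003*1 / 18564
= 3003/18564 = 11/68

11/68


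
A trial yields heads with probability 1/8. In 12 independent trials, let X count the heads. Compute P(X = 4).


P(X=4) = C(12,4) * p^4 * (1-p)^8
= 495 * 1/4096 * 5764801/16777216
= 2853576495/68719476736

2853576495/68719476736


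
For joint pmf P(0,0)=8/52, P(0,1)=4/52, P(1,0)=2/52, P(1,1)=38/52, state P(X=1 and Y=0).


Read from table: P(X=1, Y=0) = 2/52 = 1/26

1/26


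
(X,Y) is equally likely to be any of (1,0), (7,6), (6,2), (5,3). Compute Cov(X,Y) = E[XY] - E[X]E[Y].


E[X]=19/4, E[Y]=11/4, E[XY]=69/4
Cov(X,Y) = E[XY] - E[X]E[Y] = 69/4 - 19/4*11/4 = 67/16

67/16


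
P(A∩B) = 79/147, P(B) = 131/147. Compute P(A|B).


P(A|B) = P(A∩B)/P(B) = (79/147)/(131/147) = 79/131

79/131


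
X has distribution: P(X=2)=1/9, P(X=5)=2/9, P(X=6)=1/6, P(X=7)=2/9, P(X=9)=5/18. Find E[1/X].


E[1/X] = sum(g(x)*P(x))
= 1/2*1/9 + 1/5*2/9 + 1/6*1/6 + 1/7*2/9 + 1/9*5/18
= 2159/11340

2159/11340


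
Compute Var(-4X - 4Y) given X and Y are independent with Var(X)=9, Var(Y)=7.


Independence => Cov(X,Y)=0
Var(-4X - 4Y) = (-4)^2*Var(X) + (-4)^2*Var(Y)
= 16*9 + 16*7 = 256

256


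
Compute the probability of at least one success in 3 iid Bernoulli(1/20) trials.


P(at least one) = 1 - P(none)
P(none) = (1 - 1/20)^3 = (19/20)^3 = 6859/8000
P(at least one) = 1 - 6859/8000 = 1141/8000

1141/8000


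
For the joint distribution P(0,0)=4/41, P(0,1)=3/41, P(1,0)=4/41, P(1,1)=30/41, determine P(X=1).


P(X=1) = P(1,0)+P(1,1) = 4/41 + 30/41 = 34/41

34/41


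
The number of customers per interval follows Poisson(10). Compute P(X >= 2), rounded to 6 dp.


P(X>=2) = 1 - P(X<=1) = 1 - (e^(-10)*10^0/0! + e^(-10)*10^1/1!)
≈ 1 - (0.0000453999 + 0.0004539993)
= 1 - 0.0004993992 = 0.9995006008
≈ 0.999501

0.999501


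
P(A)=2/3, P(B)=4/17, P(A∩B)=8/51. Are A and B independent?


P(A)*P(B) = 2/3*4/17 = 8/51
P(A∩B) = 8/51, which equals P(A)P(B), so independent

Yes, A and B are independent


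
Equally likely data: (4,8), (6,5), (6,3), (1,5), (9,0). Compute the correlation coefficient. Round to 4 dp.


Cov(X,Y) = -4.8400, Var(X) = 6.9600, Var(Y) = 6.9600
rho = Cov/(sqrt(VarX)*sqrt(VarY)) = -0.6954

-0.6954


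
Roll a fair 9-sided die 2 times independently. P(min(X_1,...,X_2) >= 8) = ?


P(min >= 8) = P(all X_i >= 8) = (P(X_1 >= 8))^2
= (2/9)^2 = 4/81

4/81


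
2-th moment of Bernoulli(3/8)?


For Bernoulli: X in {0,1}
E[X^2] = 0^2*(1-3/8) + 1^2*3/8 = 3/8

3/8


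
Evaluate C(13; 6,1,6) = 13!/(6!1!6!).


13! = 6227020800
Denominator: 6!=720 * 1!=1 * 6!=720
Coefficient = 6227020800 / 518400 = 12012

12012


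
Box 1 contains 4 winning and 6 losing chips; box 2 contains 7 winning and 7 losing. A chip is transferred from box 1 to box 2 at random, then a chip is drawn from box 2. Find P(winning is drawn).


P(transfer winning) = 4/10 = 2/5; P(transfer losing) = 3/5
If winning transferred: Urn II has 8 winning of 15, so P(winning|winning moved) = 8/15
If losing transferred: Urn II has 7 winning of 15, so P(winning|losing moved) = 7/15
By total probability: P(winning) = 2/5*8/15 + 3/5*7/15 = 37/75

37/75


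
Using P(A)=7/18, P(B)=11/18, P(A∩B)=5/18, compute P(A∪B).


P(A∪B) = P(A) + P(B) - P(A∩B)
= 7/18 + 11/18 - 5/18 = 13/18

13/18


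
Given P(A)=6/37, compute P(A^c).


P(A') = 1 - P(A) = 1 - 6/37 = 31/37

31/37


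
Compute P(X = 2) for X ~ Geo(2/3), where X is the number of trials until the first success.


P(X=2) = (1-p)^1 * p = (1/3)^1 * 2/3
= 1/3 * 2/3 = 2/9

2/9


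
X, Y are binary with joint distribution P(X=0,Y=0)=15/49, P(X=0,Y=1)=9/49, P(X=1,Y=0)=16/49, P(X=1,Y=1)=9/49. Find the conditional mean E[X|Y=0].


P(Y=0) = 31/49
E[X|Y=0] = (0*15 + 1*16)/31 = 16/31

16/31


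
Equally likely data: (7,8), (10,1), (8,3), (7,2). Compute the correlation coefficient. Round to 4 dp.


Cov(X,Y) = -2.0000, Var(X) = 1.5000, Var(Y) = 7.2500
rho = Cov/(sqrt(VarX)*sqrt(VarY)) = -0.6065

-0.6065


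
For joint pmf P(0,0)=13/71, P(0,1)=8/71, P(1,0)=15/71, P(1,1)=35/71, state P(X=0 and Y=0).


Read from table: P(X=0, Y=0) = 13/71

13/71


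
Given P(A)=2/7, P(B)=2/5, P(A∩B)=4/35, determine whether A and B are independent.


P(A)*P(B) = 2/7*2/5 = 4/35
P(A∩B) = 4/35, which equals P(A)P(B), so independent

Yes, A and B are independent


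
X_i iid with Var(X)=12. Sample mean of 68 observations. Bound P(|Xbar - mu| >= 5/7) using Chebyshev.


Var(Xbar) = Var(X)/n = 12/68
Chebyshev: P(|Xbar-mu| >= 5/7) <= Var(Xbar)/(5/7)^2 = (3/17)/(25/49) = 147/425

147/425


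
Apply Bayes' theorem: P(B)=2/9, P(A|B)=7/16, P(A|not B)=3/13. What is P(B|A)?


P(A) = P(A|B)P(B) + P(A|B')P(B') = 7/16*2/9 + 3/13*7/9 = 259/936
P(B|A) = P(A|B)P(B)/P(A) = (7/72)/(259/936) = 13/37

13/37


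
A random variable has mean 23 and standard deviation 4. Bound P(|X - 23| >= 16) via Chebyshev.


k = 16/4 = 4
Chebyshev: P(|X-mu| >= k*sigma) <= 1/k^2 = 1/4^2 = 1/16

1/16


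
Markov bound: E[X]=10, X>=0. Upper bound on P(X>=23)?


Markov: P(X >= a) <= E[X]/a
P(X >= 23) <= 10/23

10/23


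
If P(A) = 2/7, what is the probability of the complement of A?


P(A') = 1 - P(A) = 1 - 2/7 = 5/7

5/7


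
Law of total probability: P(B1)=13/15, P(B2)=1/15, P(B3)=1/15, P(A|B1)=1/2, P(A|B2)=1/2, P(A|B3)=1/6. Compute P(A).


P(A) = P(A|B1)P(B1) + P(A|B2)P(B2) + P(A|B3)P(B3)
= 1/2*13/15 + 1/2*1/15 + 1/6*1/15
= 13/30 + 1/30 + 1/90 = 43/90

43/90


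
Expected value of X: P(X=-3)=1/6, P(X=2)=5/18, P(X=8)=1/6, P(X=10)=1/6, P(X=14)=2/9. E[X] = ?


E[X] = sum(x * P(x))
= -3*1/6 + 2*5/18 + 8*1/6 + 10*1/6 + 14*2/9
= 37/6

37/6


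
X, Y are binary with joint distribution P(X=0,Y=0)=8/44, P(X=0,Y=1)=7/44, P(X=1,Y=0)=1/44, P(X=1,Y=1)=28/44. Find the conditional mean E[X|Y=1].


P(Y=1) = 35/44
E[X|Y=1] = (0*7 + 1*28)/35 = 28/35 = 4/5

4/5


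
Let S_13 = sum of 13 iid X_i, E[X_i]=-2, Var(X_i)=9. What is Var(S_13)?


By independence, Var(S_n) = n*Var(X_1) = 13*9 = 117

117


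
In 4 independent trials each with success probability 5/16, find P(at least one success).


P(at least one) = 1 - P(none)
P(none) = (1 - 5/16)^4 = (11/16)^4 = 14641/65536
P(at least one) = 1 - 14641/65536 = 50895/65536

50895/65536


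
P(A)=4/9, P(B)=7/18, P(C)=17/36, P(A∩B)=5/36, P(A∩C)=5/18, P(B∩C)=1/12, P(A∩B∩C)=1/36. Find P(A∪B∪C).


P(A∪B∪C) = P(A)+P(B)+P(C) - P(AB)-P(AC)-P(BC) + P(ABC)
= 4/9+7/18+17/36 - 5/36-5/18-1/12 + 1/36
= 5/6

5/6


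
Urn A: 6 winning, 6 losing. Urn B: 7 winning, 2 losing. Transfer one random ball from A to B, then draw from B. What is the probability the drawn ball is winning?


P(transfer winning) = 6/12 = 1/2; P(transfer losing) = 1/2
If winning transferred: Urn II has 8 winning of 10, so P(winning|winning moved) = 4/5
If losing transferred: Urn II has 7 winning of 10, so P(winning|losing moved) = 7/10
By total probability: P(winning) = 1/2*4/5 + 1/2*7/10 = 3/4

3/4


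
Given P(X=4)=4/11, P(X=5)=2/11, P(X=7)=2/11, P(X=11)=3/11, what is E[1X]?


E[1X] = sum(g(x)*P(x))
= 4*4/11 + 5*2/11 + 7*2/11 + 11*3/11
= 73/11

73/11


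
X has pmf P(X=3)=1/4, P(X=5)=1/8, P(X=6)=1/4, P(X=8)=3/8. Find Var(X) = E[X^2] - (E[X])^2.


E[X] = 47/8, E[X^2] = 307/8
Var(X) = E[X^2] - (E[X])^2 = 307/8 - (47/8)^2 = 247/64

247/64


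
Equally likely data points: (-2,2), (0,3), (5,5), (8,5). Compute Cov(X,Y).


E[X]=11/4, E[Y]=15/4, E[XY]=61/4
Cov(X,Y) = E[XY] - E[X]E[Y] = 61/4 - 11/4*15/4 = 79/16

79/16


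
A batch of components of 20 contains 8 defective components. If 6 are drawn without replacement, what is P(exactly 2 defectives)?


P(X=2) = C(8,2)*C(12,4) / C(20,6)
= 28*495 / 38760
= 13860/38760 = 231/646

231/646


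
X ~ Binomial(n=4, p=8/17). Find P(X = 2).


P(X=2) = C(4,2) * p^2 * (1-p)^2
= 6 * 64/289 * 81/289
= 31104/83521

31104/83521


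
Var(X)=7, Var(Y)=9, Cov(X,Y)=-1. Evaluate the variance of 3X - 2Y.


Var(3X - 2Y) = 3^2*Var(X) + (-2)^2*Var(Y) + 2*3*(-2)*Cov(X,Y)
= 9*7 + 4*9 - 12*(-1)
= 63 + 36 + 12 = 111

111


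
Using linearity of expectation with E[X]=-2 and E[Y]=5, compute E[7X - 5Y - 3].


E[7X - 5Y - 3] = 7*E[X] - 5*E[Y] - 3
= (7)*(-2) + (-5)*(5) + (-3)
= -14 - 25 - 3 = -42

-42


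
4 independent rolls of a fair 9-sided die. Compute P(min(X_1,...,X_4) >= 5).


P(min >= 5) = P(all X_i >= 5) = (P(X_1 >= 5))^4
= (5/9)^4 = 625/6561

625/6561


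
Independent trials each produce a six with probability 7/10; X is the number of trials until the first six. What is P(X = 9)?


P(X=9) = (1-p)^8 * p = (3/10)^8 * 7/10
= 6561/100000000 * 7/10 = 45927/1000000000

45927/1000000000


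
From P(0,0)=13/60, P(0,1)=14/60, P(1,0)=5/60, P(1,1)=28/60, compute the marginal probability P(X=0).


P(X=0) = P(0,0)+P(0,1) = 13/60 + 14/60 = 27/60 = 9/20

9/20


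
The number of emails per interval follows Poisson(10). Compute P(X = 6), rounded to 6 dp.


P(X=6) = e^(-10) * 10^6 / 6!
≈ 0.00004539992976 * 1000000 / 720
≈ 0.063055

0.063055


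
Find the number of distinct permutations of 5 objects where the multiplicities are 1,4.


5! = 120
Denominator: 1!=1 * 4!=24
Coefficient = 120 / 24 = 5

5


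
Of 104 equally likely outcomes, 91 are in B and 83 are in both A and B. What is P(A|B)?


P(A|B) = P(A∩B)/P(B) = (83/104)/(91/104) = 83/91

83/91


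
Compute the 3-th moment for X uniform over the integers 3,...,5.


E[X^3] = (1/3) * sum(x^3 for x=3..5)
= 216/3 = 72

72


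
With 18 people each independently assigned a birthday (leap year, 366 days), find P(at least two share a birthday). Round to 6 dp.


P(all different) = prod((366-i)/366 for i=0..17) = 0.653862
P(at least one match) = 1 - 0.653862 = 0.346138

0.346138


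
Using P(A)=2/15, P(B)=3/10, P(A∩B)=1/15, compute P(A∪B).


P(A∪B) = P(A) + P(B) - P(A∩B)
= 2/15 + 3/10 - 1/15 = 11/30

11/30


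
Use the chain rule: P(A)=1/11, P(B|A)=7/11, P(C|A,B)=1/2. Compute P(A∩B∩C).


P(A∩B∩C) = P(A) * P(B|A) * P(C|A∩B)
= 1/11 * 7/11 * 1/2
= 7/121 * 1/2 = 7/242

7/242


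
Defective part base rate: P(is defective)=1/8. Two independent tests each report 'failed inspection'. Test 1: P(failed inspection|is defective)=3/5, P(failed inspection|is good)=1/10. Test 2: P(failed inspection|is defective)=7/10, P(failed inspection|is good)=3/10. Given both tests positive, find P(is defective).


After test 1: P(+) = 3/5*1/8 + 1/10*7/8 = 13/80
P(B|+) = (3/40)/(13/80) = 6/13
After test 2 (use post1 as new prior): P(+) = 7/10*6/13 + 3/10*7/13 = 63/130
P(B|+,+) = (21/65)/(63/130) = 2/3

2/3


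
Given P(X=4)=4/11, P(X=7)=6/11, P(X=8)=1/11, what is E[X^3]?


E[X^3] = sum(g(x)*P(x))
= 64*4/11 + 343*6/11 + 512*1/11
= 2826/11

2826/11


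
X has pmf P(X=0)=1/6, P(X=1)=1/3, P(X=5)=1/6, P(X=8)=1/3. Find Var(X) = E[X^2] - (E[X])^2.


E[X] = 23/6, E[X^2] = 155/6
Var(X) = E[X^2] - (E[X])^2 = 155/6 - (23/6)^2 = 401/36

401/36


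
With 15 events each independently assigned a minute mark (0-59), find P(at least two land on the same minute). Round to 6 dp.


P(all different) = prod((60-i)/60 for i=0..14) = 0.147943
P(at least one match) = 1 - 0.147943 = 0.852057

0.852057


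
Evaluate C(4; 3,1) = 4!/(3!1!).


4! = 24
Denominator: 3!=6 * 1!=1
Coefficient = 24 / 6 = 4

4


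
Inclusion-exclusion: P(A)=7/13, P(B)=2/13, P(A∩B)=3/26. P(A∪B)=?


P(A∪B) = P(A) + P(B) - P(A∩B)
= 7/13 + 2/13 - 3/26 = 15/26

15/26


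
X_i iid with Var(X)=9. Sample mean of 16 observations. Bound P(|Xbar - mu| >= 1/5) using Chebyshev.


Var(Xbar) = Var(X)/n = 9/16
Chebyshev: P(|Xbar-mu| >= 1/5) <= Var(Xbar)/(1/5)^2 = (9/16)/(1/25) = 225/16
Bound exceeds 1, so trivial bound: 1

1


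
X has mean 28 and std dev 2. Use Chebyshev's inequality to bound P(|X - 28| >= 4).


k = 4/2 = 2
Chebyshev: P(|X-mu| >= k*sigma) <= 1/k^2 = 1/2^2 = 1/4

1/4


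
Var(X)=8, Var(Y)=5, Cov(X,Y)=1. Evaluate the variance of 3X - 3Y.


Var(3X - 3Y) = 3^2*Var(X) + (-3)^2*Var(Y) + 2*3*(-3)*Cov(X,Y)
= 9*8 + 9*5 - 18*1
= 72 + 45 - 18 = 99

99


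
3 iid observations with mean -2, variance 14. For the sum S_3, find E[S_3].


E[S_n] = n*E[X_1] = 3*-2 = -6

-6


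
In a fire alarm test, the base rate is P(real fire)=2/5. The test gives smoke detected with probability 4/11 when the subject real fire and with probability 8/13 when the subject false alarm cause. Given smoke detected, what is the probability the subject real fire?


P(A) = P(A|B)P(B) + P(A|B')P(B') = 4/11*2/5 + 8/13*3/5 = 368/715
P(B|A) = P(A|B)P(B)/P(A) = (8/55)/(368/715) = 13/46

13/46


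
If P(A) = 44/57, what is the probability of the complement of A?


P(A') = 1 - P(A) = 1 - 44/57 = 13/57

13/57


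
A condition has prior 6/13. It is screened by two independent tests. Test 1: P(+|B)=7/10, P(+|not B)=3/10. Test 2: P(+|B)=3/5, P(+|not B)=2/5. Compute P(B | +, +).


After test 1: P(+) = 7/10*6/13 + 3/10*7/13 = 63/130
P(B|+) = (21/65)/(63/130) = 2/3
After test 2 (use post1 as new prior): P(+) = 3/5*2/3 + 2/5*1/3 = 8/15
P(B|+,+) = (2/5)/(8/15) = 3/4

3/4


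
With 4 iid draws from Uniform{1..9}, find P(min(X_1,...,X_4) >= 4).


P(min >= 4) = P(all X_i >= 4) = (P(X_1 >= 4))^4
= (6/9)^4 = (2/3)^4 = 16/81

16/81


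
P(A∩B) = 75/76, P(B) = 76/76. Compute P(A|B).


P(A|B) = P(A∩B)/P(B) = (75/76)/(76/76) = 75/76

75/76


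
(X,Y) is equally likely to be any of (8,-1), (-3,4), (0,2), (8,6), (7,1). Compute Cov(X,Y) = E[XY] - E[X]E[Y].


E[X]=4, E[Y]=12/5, E[XY]=7
Cov(X,Y) = E[XY] - E[X]E[Y] = 7 - 4*12/5 = -13/5

-13/5


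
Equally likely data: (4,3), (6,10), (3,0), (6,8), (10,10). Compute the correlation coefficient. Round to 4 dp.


Cov(X,Y) = 8.0400, Var(X) = 5.7600, Var(Y) = 16.1600
rho = Cov/(sqrt(VarX)*sqrt(VarY)) = 0.8333

0.8333


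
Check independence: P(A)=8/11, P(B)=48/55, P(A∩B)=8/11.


P(A)*P(B) = 8/11*48/55 = 384/605
P(A∩B) = 8/11 != 384/605, so not independent

No, A and B are not independent


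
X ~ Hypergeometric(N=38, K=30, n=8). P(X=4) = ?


P(X=4) = C(30,4)*C(8,4) / C(38,8)
= 27405*70 / 48903492
= 1918350/48903492 = 319725/8150582

319725/8150582


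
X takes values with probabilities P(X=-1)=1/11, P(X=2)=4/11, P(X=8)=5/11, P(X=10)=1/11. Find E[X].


E[X] = sum(x * P(x))
= -1*1/11 + 2*4/11 + 8*5/11 + 10*1/11
= 57/11

57/11


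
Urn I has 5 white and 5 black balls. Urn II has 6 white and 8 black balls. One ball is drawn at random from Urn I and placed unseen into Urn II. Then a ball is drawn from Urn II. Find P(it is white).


P(transfer white) = 5/10 = 1/2; P(transfer black) = 1/2
If white transferred: Urn II has 7 white of 15, so P(white|white moved) = 7/15
If black transferred: Urn II has 6 white of 15, so P(white|black moved) = 2/5
By total probability: P(white) = 1/2*7/15 + 1/2*2/5 = 13/30

13/30


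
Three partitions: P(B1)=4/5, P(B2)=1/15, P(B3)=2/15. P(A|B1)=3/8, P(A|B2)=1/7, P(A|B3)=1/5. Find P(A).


P(A) = P(A|B1)P(B1) + P(A|B2)P(B2) + P(A|B3)P(B3)
= 3/8*4/5 + 1/7*1/15 + 1/5*2/15
= 3/10 + 1/105 + 2/75 = 353/1050

353/1050


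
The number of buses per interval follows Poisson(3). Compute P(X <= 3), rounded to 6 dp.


P(X<=3) = e^(-3)*3^0/0! + e^(-3)*3^1/1! + e^(-3)*3^2/2! + e^(-3)*3^3/3!
≈ 0.0497870684 + 0.1493612051 + 0.2240418077 + 0.2240418077
= 0.6472318889
≈ 0.647232

0.647232


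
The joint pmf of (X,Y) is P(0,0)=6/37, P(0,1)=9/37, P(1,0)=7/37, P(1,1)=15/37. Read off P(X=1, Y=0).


Read from table: P(X=1, Y=0) = 7/37

7/37


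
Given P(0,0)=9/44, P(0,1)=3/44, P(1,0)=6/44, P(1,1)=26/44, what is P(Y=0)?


P(Y=0) = P(0,0)+P(1,0) = 9/44 + 6/44 = 15/44

15/44


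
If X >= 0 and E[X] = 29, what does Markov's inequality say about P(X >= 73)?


Markov: P(X >= a) <= E[X]/a
P(X >= 73) <= 29/73

29/73


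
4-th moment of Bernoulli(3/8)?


For Bernoulli: X in {0,1}
E[X^4] = 0^4*(1-3/8) + 1^4*3/8 = 3/8

3/8


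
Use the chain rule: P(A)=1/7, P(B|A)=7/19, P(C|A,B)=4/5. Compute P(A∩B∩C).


P(A∩B∩C) = P(A) * P(B|A) * P(C|A∩B)
= 1/7 * 7/19 * 4/5
= 1/19 * 4/5 = 4/95

4/95


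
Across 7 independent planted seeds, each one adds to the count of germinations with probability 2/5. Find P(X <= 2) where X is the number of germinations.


P(X<=2) = P(X=0) + P(X=1) + P(X=2)
= 2187/78125 + 10206/78125 + 20412/78125
= 6561/15625

6561/15625


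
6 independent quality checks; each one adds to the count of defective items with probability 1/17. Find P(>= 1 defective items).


P(at least one) = 1 - P(none)
P(none) = (1 - 1/17)^6 = (16/17)^6 = 16777216/24137569
P(at least one) = 1 - 16777216/24137569 = 7360353/24137569

7360353/24137569


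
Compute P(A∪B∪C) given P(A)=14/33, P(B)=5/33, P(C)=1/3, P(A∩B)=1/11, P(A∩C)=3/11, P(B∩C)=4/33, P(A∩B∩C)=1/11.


P(A∪B∪C) = P(A)+P(B)+P(C) - P(AB)-P(AC)-P(BC) + P(ABC)
= 14/33+5/33+1/3 - 1/11-3/11-4/33 + 1/11
= 17/33

17/33


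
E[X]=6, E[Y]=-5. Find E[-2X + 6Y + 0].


E[-2X + 6Y + 0] = -2*E[X] + 6*E[Y] + 0
= (-2)*(6) + (6)*(-5) + (0)
= -12 - 30 + 0 = -42

-42


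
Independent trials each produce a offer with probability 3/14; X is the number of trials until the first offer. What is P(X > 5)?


P(X > 5) = P(first 5 trials all fail) = (1-p)^5 = (11/14)^5 = 161051/537824

161051/537824


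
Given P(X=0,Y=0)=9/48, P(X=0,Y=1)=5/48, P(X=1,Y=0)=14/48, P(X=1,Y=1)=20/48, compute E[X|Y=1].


P(Y=1) = 25/48
E[X|Y=1] = (0*5 + 1*20)/25 = 20/25 = 4/5

4/5


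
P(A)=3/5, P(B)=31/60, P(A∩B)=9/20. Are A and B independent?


P(A)*P(B) = 3/5*31/60 = 31/100
P(A∩B) = 9/20 != 31/100, so not independent

No, A and B are not independent


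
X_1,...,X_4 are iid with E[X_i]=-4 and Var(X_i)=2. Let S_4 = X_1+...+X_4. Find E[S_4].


E[S_n] = n*E[X_1] = 4*-4 = -16

-16


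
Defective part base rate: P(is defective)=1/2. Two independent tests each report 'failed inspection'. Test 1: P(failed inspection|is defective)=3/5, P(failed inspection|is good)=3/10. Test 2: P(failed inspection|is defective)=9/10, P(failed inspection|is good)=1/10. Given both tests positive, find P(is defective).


After test 1: P(+) = 3/5*1/2 + 3/10*1/2 = 9/20
P(B|+) = (3/10)/(9/20) = 2/3
After test 2 (use post1 as new prior): P(+) = 9/10*2/3 + 1/10*1/3 = 19/30
P(B|+,+) = (3/5)/(19/30) = 18/19

18/19


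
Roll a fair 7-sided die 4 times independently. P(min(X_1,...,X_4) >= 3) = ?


P(min >= 3) = P(all X_i >= 3) = (P(X_1 >= 3))^4
= (5/7)^4 = 625/2401

625/2401


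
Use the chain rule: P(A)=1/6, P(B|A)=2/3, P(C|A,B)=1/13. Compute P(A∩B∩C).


P(A∩B∩C) = P(A) * P(B|A) * P(C|A∩B)
= 1/6 * 2/3 * 1/13
= 1/9 * 1/13 = 1/117

1/117
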